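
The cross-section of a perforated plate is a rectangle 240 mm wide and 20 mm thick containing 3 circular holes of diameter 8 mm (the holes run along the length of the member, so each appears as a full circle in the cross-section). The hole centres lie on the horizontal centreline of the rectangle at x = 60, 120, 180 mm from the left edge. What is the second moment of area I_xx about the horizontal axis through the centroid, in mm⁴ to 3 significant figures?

Split into non-overlapping primitives; take the origin at the lower-left of the bounding box.
Plate: 240 × 20, A = 4 800 mm², y = 10 mm, Ī = 160 000 mm⁴.
Hole 1 (subtracted): ⌀8, A = 50.265 mm², y = 10 mm, Ī = 201.06 mm⁴.
Hole 2 (subtracted): ⌀8, A = 50.265 mm², y = 10 mm, Ī = 201.06 mm⁴.
Hole 3 (subtracted): ⌀8, A = 50.265 mm², y = 10 mm, Ī = 201.06 mm⁴.
By symmetry the centroid is at mid-height, ȳ = 10 mm.
All pieces are centred on the horizontal axis through the centroid, so I = ΣĪ (holes subtracted) = 159 397 mm⁴.

I_xx ≈ 1.59 × 10⁵ mm⁴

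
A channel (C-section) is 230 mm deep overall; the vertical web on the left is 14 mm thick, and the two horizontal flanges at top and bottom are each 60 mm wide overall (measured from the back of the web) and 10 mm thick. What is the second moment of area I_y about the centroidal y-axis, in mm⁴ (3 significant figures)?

I_y ≈ 8.59 × 10⁵ mm⁴

Split into non-overlapping primitives; take the origin at the lower-left of the bounding box.
Web: 14 × 230, A = 3 220 mm², x = 7 mm, Ī = 52 593 mm⁴.
Top flange (beyond web): 46 × 10, A = 460 mm², x = 37 mm, Ī = 81 113 mm⁴.
Bottom flange (beyond web): 46 × 10, A = 460 mm², x = 37 mm, Ī = 81 113 mm⁴.
Centroid: x̄ = ΣA·x / ΣA = 13.667 mm.
Transfer each piece to the centroidal y-axis using Ī + A·d² with d = x − 13.667:
  web: d = -6.6667 mm → contributes +195 704 mm⁴
  top flange (beyond web): d = 23.333 mm → contributes +331 558 mm⁴
  bottom flange (beyond web): d = 23.333 mm → contributes +331 558 mm⁴
Total I = 858 820 mm⁴.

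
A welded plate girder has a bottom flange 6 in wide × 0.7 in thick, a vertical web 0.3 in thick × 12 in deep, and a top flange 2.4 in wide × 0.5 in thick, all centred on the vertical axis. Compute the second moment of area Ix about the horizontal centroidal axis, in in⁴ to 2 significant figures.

Ix ≈ 220 in⁴

Treat the section as a set of non-overlapping primitives; coordinates are from the bounding-box lower-left.
Bottom plate: 6 × 0.7, A = 4.2 in², y = 0.35 in, Ī = 0.1715 in⁴.
Web plate: 0.3 × 12, A = 3.6 in², y = 6.7 in, Ī = 43.2 in⁴.
Top plate: 2.4 × 0.5, A = 1.2 in², y = 12.95 in, Ī = 0.025 in⁴.
Centroid: ȳ = ΣA·y / ΣA = 4.57 in.
Transfer each piece to the horizontal centroidal axis using Ī + A·d² with d = y − 4.57:
  bottom plate: d = -4.22 in → contributes +74.97 in⁴
  web plate: d = 2.13 in → contributes +59.53 in⁴
  top plate: d = 8.38 in → contributes +84.29 in⁴
Total I = 218.8 in⁴.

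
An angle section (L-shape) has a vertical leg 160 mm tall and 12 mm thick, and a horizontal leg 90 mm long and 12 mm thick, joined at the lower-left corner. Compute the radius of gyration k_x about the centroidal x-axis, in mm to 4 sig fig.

Split into non-overlapping primitives; take the origin at the lower-left of the bounding box.
Vertical leg: 12 × 160, A = 1 920 mm², y = 80 mm, Ī = 4 096 000 mm⁴.
Horizontal leg (remainder): 78 × 12, A = 936 mm², y = 6 mm, Ī = 11 232 mm⁴.
Centroid: ȳ = ΣA·y / ΣA = 55.7479 mm.
Transfer each piece to the centroidal x-axis using Ī + A·d² with d = y − 55.7479:
  vertical leg: d = 24.2521 mm → contributes +5 225 276 mm⁴
  horizontal leg (remainder): d = -49.7479 mm → contributes +2 327 695 mm⁴
Total I = 7 552 970 mm⁴.
Radius of gyration: k = √(I/A) = √(7 552 970 / 2 856) = 51.4257 mm.

k_x ≈ 51.43 mm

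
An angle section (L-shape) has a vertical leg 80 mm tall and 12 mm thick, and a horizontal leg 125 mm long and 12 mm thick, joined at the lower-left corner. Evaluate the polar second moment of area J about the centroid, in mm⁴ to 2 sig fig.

J ≈ 4.8 × 10⁶ mm⁴

Break the section into simple shapes (no overlaps), measuring from the bottom-left corner of the bounding box.
Vertical leg: 12 × 80, A = 960 mm², y = 40 mm, Ī = 512 000 mm⁴.
Horizontal leg (remainder): 113 × 12, A = 1 356 mm², y = 6 mm, Ī = 16 272 mm⁴.
Centroid: ȳ = ΣA·y / ΣA = 20.09 mm.
Transfer each piece to the centroidal x-axis using Ī + A·d² with d = y − 20.09:
  vertical leg: d = 19.91 mm → contributes +892 427 mm⁴
  horizontal leg (remainder): d = -14.09 mm → contributes +285 601 mm⁴
Total I = 1 178 028 mm⁴.
For the y-axis: x̄ = 42.59 mm.
Repeating about the centroidal y-axis gives I_y = 3 650 013 mm⁴.
Polar second moment: J = I_x + I_y = 4 828 041 mm⁴.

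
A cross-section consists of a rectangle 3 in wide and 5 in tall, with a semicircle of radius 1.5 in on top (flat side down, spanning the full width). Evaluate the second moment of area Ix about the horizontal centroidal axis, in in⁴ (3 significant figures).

Split into non-overlapping primitives; take the origin at the lower-left of the bounding box.
Rectangular body: 3 × 5, A = 15 in², y = 2.5 in, Ī = 31.25 in⁴.
Semicircular cap: semicircle r = 1.5, A = 3.5343 in², y = 5.6366 in, Ī = 0.55564 in⁴.
Centroid: ȳ = ΣA·y / ΣA = 3.0981 in.
Transfer each piece to the horizontal centroidal axis using Ī + A·d² with d = y − 3.0981:
  rectangular body: d = -0.59812 in → contributes +36.616 in⁴
  semicircular cap: d = 2.5385 in → contributes +23.331 in⁴
Total I = 59.947 in⁴.

Ix ≈ 59.9 in⁴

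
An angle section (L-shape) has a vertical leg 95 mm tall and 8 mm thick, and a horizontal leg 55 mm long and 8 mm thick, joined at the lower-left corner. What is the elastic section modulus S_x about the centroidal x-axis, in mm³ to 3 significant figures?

Treat the section as a set of non-overlapping primitives; coordinates are from the bounding-box lower-left.
Vertical leg: 8 × 95, A = 760 mm², y = 47.5 mm, Ī = 571 583 mm⁴.
Horizontal leg (remainder): 47 × 8, A = 376 mm², y = 4 mm, Ī = 2005.3 mm⁴.
Centroid: ȳ = ΣA·y / ΣA = 33.102 mm.
Transfer each piece to the centroidal x-axis using Ī + A·d² with d = y − 33.102:
  vertical leg: d = 14.398 mm → contributes +729 131 mm⁴
  horizontal leg (remainder): d = -29.102 mm → contributes +320 452 mm⁴
Total I = 1 049 583 mm⁴.
Extreme fibre distance c = 61.898 mm; S = I/c = 16 957 mm³.

S_x ≈ 1.70 × 10⁴ mm³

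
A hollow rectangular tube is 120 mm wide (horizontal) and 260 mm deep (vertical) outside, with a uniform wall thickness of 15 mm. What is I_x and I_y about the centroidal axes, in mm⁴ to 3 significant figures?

I_x ≈ 8.45 × 10⁷ mm⁴, I_y ≈ 2.35 × 10⁷ mm⁴

Decompose the section into non-overlapping parts with the origin at the bottom-left of its bounding rectangle.
Outer rectangle: 120 × 260, A = 31 200 mm², y = 130 mm, Ī = 175 760 000 mm⁴.
Inner void (subtracted): 90 × 230, A = 20 700 mm², y = 130 mm, Ī = 91 252 500 mm⁴.
By symmetry the centroid is at mid-height, ȳ = 130 mm.
All pieces are centred on the centroidal x-axis, so I = ΣĪ (holes subtracted) = 84 507 500 mm⁴.
Repeating about the centroidal y-axis gives I_y = 23 467 500 mm⁴.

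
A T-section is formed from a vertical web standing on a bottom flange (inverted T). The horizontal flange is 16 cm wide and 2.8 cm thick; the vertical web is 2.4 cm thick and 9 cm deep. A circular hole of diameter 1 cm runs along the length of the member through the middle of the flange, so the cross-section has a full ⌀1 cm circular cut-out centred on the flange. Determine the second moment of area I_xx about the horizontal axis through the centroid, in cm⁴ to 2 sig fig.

Treat the section as a set of non-overlapping primitives; coordinates are from the bounding-box lower-left.
Flange: 16 × 2.8, A = 44.8 cm², y = 1.4 cm, Ī = 29.27 cm⁴.
Web: 2.4 × 9, A = 21.6 cm², y = 7.3 cm, Ī = 145.8 cm⁴.
Hole (subtracted): ⌀1, A = 0.7854 cm², y = 1.4 cm, Ī = 0.04909 cm⁴.
Centroid: ȳ = ΣA·y / ΣA = 3.342 cm.
Transfer each piece to the horizontal axis through the centroid using Ī + A·d² with d = y − 3.342:
  flange: d = -1.942 cm → contributes +198.3 cm⁴
  web: d = 3.958 cm → contributes +484.1 cm⁴
  hole: d = -1.942 cm → contributes −3.012 cm⁴
Total I = 679.4 cm⁴.

I_xx ≈ 680 cm⁴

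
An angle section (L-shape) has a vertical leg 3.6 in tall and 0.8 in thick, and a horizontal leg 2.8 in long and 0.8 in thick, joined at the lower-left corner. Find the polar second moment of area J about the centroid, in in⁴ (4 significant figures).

Treat the section as a set of non-overlapping primitives; coordinates are from the bounding-box lower-left.
Vertical leg: 0.8 × 3.6, A = 2.88 in², y = 1.8 in, Ī = 3.1104 in⁴.
Horizontal leg (remainder): 2 × 0.8, A = 1.6 in², y = 0.4 in, Ī = 0.0853333 in⁴.
Centroid: ȳ = ΣA·y / ΣA = 1.3 in.
Transfer each piece to the centroidal x-axis using Ī + A·d² with d = y − 1.3:
  vertical leg: d = 0.5 in → contributes +3.8304 in⁴
  horizontal leg (remainder): d = -0.9 in → contributes +1.38133 in⁴
Total I = 5.21173 in⁴.
For the y-axis: x̄ = 0.9 in.
Repeating about the centroidal y-axis gives I_y = 2.70293 in⁴.
Polar second moment: J = I_x + I_y = 7.91467 in⁴.

J ≈ 7.915 in⁴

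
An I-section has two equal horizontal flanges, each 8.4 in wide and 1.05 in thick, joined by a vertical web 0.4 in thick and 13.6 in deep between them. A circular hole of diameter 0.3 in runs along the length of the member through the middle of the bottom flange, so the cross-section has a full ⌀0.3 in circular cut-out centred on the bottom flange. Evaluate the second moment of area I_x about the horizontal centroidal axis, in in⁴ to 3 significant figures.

I_x ≈ 1030 in⁴

Decompose the section into non-overlapping parts with the origin at the bottom-left of its bounding rectangle.
Bottom flange: 8.4 × 1.05, A = 8.82 in², y = 0.525 in, Ī = 0.81034 in⁴.
Web: 0.4 × 13.6, A = 5.44 in², y = 7.85 in, Ī = 83.849 in⁴.
Top flange: 8.4 × 1.05, A = 8.82 in², y = 15.175 in, Ī = 0.81034 in⁴.
Hole (subtracted): ⌀0.3, A = 0.070686 in², y = 0.525 in, Ī = 0.00039761 in⁴.
Centroid: ȳ = ΣA·y / ΣA = 7.8725 in.
Transfer each piece to the horizontal centroidal axis using Ī + A·d² with d = y − 7.8725:
  bottom flange: d = -7.3475 in → contributes +476.97 in⁴
  web: d = -0.022503 in → contributes +83.851 in⁴
  top flange: d = 7.3025 in → contributes +471.15 in⁴
  hole: d = -7.3475 in → contributes −3.8164 in⁴
Total I = 1028.1 in⁴.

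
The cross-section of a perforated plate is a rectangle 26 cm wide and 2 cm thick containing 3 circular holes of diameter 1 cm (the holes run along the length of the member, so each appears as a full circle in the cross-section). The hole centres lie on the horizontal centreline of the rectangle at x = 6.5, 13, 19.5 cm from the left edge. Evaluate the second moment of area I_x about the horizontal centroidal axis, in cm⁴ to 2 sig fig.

I_x ≈ 17 cm⁴

Split into non-overlapping primitives; take the origin at the lower-left of the bounding box.
Plate: 26 × 2, A = 52 cm², y = 1 cm, Ī = 17.33 cm⁴.
Hole 1 (subtracted): ⌀1, A = 0.7854 cm², y = 1 cm, Ī = 0.04909 cm⁴.
Hole 2 (subtracted): ⌀1, A = 0.7854 cm², y = 1 cm, Ī = 0.04909 cm⁴.
Hole 3 (subtracted): ⌀1, A = 0.7854 cm², y = 1 cm, Ī = 0.04909 cm⁴.
By symmetry the centroid is at mid-height, ȳ = 1 cm.
All pieces are centred on the horizontal centroidal axis, so I = ΣĪ (holes subtracted) = 17.19 cm⁴.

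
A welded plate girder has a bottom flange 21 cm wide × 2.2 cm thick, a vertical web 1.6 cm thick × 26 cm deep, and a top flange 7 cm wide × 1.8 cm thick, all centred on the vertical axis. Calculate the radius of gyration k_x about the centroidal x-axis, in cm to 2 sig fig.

k_x ≈ 11 cm

Decompose the section into non-overlapping parts with the origin at the bottom-left of its bounding rectangle.
Bottom plate: 21 × 2.2, A = 46.2 cm², y = 1.1 cm, Ī = 18.63 cm⁴.
Web plate: 1.6 × 26, A = 41.6 cm², y = 15.2 cm, Ī = 2 343 cm⁴.
Top plate: 7 × 1.8, A = 12.6 cm², y = 29.1 cm, Ī = 3.402 cm⁴.
Centroid: ȳ = ΣA·y / ΣA = 10.46 cm.
Transfer each piece to the centroidal x-axis using Ī + A·d² with d = y − 10.46:
  bottom plate: d = -9.356 cm → contributes +4 063 cm⁴
  web plate: d = 4.744 cm → contributes +3 280 cm⁴
  top plate: d = 18.64 cm → contributes +4 383 cm⁴
Total I = 11 726 cm⁴.
Radius of gyration: k = √(I/A) = √(11 726 / 100.4) = 10.81 cm.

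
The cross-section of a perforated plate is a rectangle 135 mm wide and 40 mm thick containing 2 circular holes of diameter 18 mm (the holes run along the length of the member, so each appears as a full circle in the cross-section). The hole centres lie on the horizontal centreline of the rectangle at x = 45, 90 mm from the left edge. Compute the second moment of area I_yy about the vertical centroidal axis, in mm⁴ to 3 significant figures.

Decompose the section into non-overlapping parts with the origin at the bottom-left of its bounding rectangle.
Plate: 135 × 40, A = 5 400 mm², x = 67.5 mm, Ī = 8 201 250 mm⁴.
Hole 1 (subtracted): ⌀18, A = 254.47 mm², x = 45 mm, Ī = 5 153 mm⁴.
Hole 2 (subtracted): ⌀18, A = 254.47 mm², x = 90 mm, Ī = 5 153 mm⁴.
By symmetry the centroid is at mid-width, x̄ = 67.5 mm.
Transfer each piece to the vertical centroidal axis using Ī + A·d² with d = x − 67.5:
  plate: d = 0 mm → contributes +8 201 250 mm⁴
  hole 1: d = -22.5 mm → contributes −133 978 mm⁴
  hole 2: d = 22.5 mm → contributes −133 978 mm⁴
Total I = 7 933 294 mm⁴.

I_yy ≈ 7.93 × 10⁶ mm⁴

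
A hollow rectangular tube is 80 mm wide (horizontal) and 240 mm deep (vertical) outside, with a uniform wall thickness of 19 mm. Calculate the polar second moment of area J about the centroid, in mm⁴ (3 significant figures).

J ≈ 7.23 × 10⁷ mm⁴

Treat the section as a set of non-overlapping primitives; coordinates are from the bounding-box lower-left.
Outer rectangle: 80 × 240, A = 19 200 mm², y = 120 mm, Ī = 92 160 000 mm⁴.
Inner void (subtracted): 42 × 202, A = 8 484 mm², y = 120 mm, Ī = 28 848 428 mm⁴.
By symmetry the centroid is at mid-height, ȳ = 120 mm.
All pieces are centred on the centroidal x-axis, so I = ΣĪ (holes subtracted) = 63 311 572 mm⁴.
Repeating about the centroidal y-axis gives I_y = 8 992 852 mm⁴.
Polar second moment: J = I_x + I_y = 72 304 424 mm⁴.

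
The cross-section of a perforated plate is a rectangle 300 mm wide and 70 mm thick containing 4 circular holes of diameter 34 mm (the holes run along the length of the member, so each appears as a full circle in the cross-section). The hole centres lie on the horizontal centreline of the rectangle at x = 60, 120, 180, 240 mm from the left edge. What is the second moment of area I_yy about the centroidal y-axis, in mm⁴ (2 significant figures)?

Split into non-overlapping primitives; take the origin at the lower-left of the bounding box.
Plate: 300 × 70, A = 21 000 mm², x = 150 mm, Ī = 157 500 000 mm⁴.
Hole 1 (subtracted): ⌀34, A = 907.9 mm², x = 60 mm, Ī = 65 597 mm⁴.
Hole 2 (subtracted): ⌀34, A = 907.9 mm², x = 120 mm, Ī = 65 597 mm⁴.
Hole 3 (subtracted): ⌀34, A = 907.9 mm², x = 180 mm, Ī = 65 597 mm⁴.
Hole 4 (subtracted): ⌀34, A = 907.9 mm², x = 240 mm, Ī = 65 597 mm⁴.
By symmetry the centroid is at mid-width, x̄ = 150 mm.
Transfer each piece to the centroidal y-axis using Ī + A·d² with d = x − 150:
  plate: d = 0 mm → contributes +157 500 000 mm⁴
  hole 1: d = -90 mm → contributes −7 419 751 mm⁴
  hole 2: d = -30 mm → contributes −882 725 mm⁴
  hole 3: d = 30 mm → contributes −882 725 mm⁴
  hole 4: d = 90 mm → contributes −7 419 751 mm⁴
Total I = 140 895 046 mm⁴.

I_yy ≈ 1.4 × 10⁸ mm⁴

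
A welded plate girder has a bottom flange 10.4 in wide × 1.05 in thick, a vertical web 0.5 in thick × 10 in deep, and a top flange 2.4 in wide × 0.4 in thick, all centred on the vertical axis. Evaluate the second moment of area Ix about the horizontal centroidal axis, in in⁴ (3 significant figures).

Break the section into simple shapes (no overlaps), measuring from the bottom-left corner of the bounding box.
Bottom plate: 10.4 × 1.05, A = 10.92 in², y = 0.525 in, Ī = 1.0033 in⁴.
Web plate: 0.5 × 10, A = 5 in², y = 6.05 in, Ī = 41.667 in⁴.
Top plate: 2.4 × 0.4, A = 0.96 in², y = 11.25 in, Ī = 0.0128 in⁴.
Centroid: ȳ = ΣA·y / ΣA = 2.7715 in.
Transfer each piece to the horizontal centroidal axis using Ī + A·d² with d = y − 2.7715:
  bottom plate: d = -2.2465 in → contributes +56.114 in⁴
  web plate: d = 3.2785 in → contributes +95.409 in⁴
  top plate: d = 8.4785 in → contributes +69.022 in⁴
Total I = 220.55 in⁴.

Ix ≈ 221 in⁴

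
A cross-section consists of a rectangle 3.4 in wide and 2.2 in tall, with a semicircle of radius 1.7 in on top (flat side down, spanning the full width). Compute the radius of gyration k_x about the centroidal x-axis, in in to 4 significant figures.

Decompose the section into non-overlapping parts with the origin at the bottom-left of its bounding rectangle.
Rectangular body: 3.4 × 2.2, A = 7.48 in², y = 1.1 in, Ī = 3.01693 in⁴.
Semicircular cap: semicircle r = 1.7, A = 4.5396 in², y = 2.9215 in, Ī = 0.916701 in⁴.
Centroid: ȳ = ΣA·y / ΣA = 1.78795 in.
Transfer each piece to the centroidal x-axis using Ī + A·d² with d = y − 1.78795:
  rectangular body: d = -0.687951 in → contributes +6.55704 in⁴
  semicircular cap: d = 1.13355 in → contributes +6.74981 in⁴
Total I = 13.3069 in⁴.
Radius of gyration: k = √(I/A) = √(13.3069 / 12.0196) = 1.05219 in.

k_x ≈ 1.052 in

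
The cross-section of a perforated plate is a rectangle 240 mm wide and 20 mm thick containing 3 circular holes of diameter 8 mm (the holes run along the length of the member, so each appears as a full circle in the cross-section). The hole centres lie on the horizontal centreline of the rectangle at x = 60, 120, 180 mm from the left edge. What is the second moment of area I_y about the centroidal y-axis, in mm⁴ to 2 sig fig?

I_y ≈ 2.3 × 10⁷ mm⁴

Treat the section as a set of non-overlapping primitives; coordinates are from the bounding-box lower-left.
Plate: 240 × 20, A = 4 800 mm², x = 120 mm, Ī = 23 040 000 mm⁴.
Hole 1 (subtracted): ⌀8, A = 50.27 mm², x = 60 mm, Ī = 201.1 mm⁴.
Hole 2 (subtracted): ⌀8, A = 50.27 mm², x = 120 mm, Ī = 201.1 mm⁴.
Hole 3 (subtracted): ⌀8, A = 50.27 mm², x = 180 mm, Ī = 201.1 mm⁴.
By symmetry the centroid is at mid-width, x̄ = 120 mm.
Transfer each piece to the centroidal y-axis using Ī + A·d² with d = x − 120:
  plate: d = 0 mm → contributes +23 040 000 mm⁴
  hole 1: d = -60 mm → contributes −181 157 mm⁴
  hole 2: d = 0 mm → contributes −201.1 mm⁴
  hole 3: d = 60 mm → contributes −181 157 mm⁴
Total I = 22 677 485 mm⁴.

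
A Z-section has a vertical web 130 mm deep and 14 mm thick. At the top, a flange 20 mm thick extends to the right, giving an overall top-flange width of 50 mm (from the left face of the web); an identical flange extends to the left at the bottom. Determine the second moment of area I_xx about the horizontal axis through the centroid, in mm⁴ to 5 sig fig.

Break the section into simple shapes (no overlaps), measuring from the bottom-left corner of the bounding box.
Web: 14 × 130, A = 1 820 mm², y = 65 mm, Ī = 2 563 167 mm⁴.
Top flange (beyond web): 36 × 20, A = 720 mm², y = 120 mm, Ī = 24 000 mm⁴.
Bottom flange (beyond web): 36 × 20, A = 720 mm², y = 10 mm, Ī = 24 000 mm⁴.
Centroid: ȳ = ΣA·y / ΣA = 65 mm.
Transfer each piece to the horizontal axis through the centroid using Ī + A·d² with d = y − 65:
  web: d = 0 mm → contributes +2 563 167 mm⁴
  top flange (beyond web): d = 55 mm → contributes +2 202 000 mm⁴
  bottom flange (beyond web): d = -55 mm → contributes +2 202 000 mm⁴
Total I = 6 967 167 mm⁴.

I_xx ≈ 6.9672 × 10⁶ mm⁴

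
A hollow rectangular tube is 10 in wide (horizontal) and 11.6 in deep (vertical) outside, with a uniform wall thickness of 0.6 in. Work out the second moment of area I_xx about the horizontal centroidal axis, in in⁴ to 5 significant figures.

Split into non-overlapping primitives; take the origin at the lower-left of the bounding box.
Outer rectangle: 10 × 11.6, A = 116 in², y = 5.8 in, Ī = 1300.747 in⁴.
Inner void (subtracted): 8.8 × 10.4, A = 91.52 in², y = 5.8 in, Ī = 824.9003 in⁴.
By symmetry the centroid is at mid-height, ȳ = 5.8 in.
All pieces are centred on the horizontal centroidal axis, so I = ΣĪ (holes subtracted) = 475.8464 in⁴.

I_xx ≈ 475.85 in⁴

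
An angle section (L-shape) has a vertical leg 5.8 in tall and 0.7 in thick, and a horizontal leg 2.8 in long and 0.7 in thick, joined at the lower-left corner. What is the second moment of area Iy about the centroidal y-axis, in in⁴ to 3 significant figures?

Break the section into simple shapes (no overlaps), measuring from the bottom-left corner of the bounding box.
Vertical leg: 0.7 × 5.8, A = 4.06 in², x = 0.35 in, Ī = 0.16578 in⁴.
Horizontal leg (remainder): 2.1 × 0.7, A = 1.47 in², x = 1.75 in, Ī = 0.54023 in⁴.
Centroid: x̄ = ΣA·x / ΣA = 0.72215 in.
Transfer each piece to the centroidal y-axis using Ī + A·d² with d = x − 0.72215:
  vertical leg: d = -0.37215 in → contributes +0.72808 in⁴
  horizontal leg (remainder): d = 1.0278 in → contributes +2.0932 in⁴
Total I = 2.8213 in⁴.

Iy ≈ 2.82 in⁴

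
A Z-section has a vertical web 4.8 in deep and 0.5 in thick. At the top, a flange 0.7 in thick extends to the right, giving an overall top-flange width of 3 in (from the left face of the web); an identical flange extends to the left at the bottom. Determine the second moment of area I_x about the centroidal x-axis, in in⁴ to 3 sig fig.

I_x ≈ 19.5 in⁴

Split into non-overlapping primitives; take the origin at the lower-left of the bounding box.
Web: 0.5 × 4.8, A = 2.4 in², y = 2.4 in, Ī = 4.608 in⁴.
Top flange (beyond web): 2.5 × 0.7, A = 1.75 in², y = 4.45 in, Ī = 0.071458 in⁴.
Bottom flange (beyond web): 2.5 × 0.7, A = 1.75 in², y = 0.35 in, Ī = 0.071458 in⁴.
Centroid: ȳ = ΣA·y / ΣA = 2.4 in.
Transfer each piece to the centroidal x-axis using Ī + A·d² with d = y − 2.4:
  web: d = 0 in → contributes +4.608 in⁴
  top flange (beyond web): d = 2.05 in → contributes +7.4258 in⁴
  bottom flange (beyond web): d = -2.05 in → contributes +7.4258 in⁴
Total I = 19.46 in⁴.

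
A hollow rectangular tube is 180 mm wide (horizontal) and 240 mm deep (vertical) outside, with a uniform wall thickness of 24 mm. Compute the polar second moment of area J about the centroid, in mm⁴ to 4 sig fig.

J ≈ 2.093 × 10⁸ mm⁴

Treat the section as a set of non-overlapping primitives; coordinates are from the bounding-box lower-left.
Outer rectangle: 180 × 240, A = 43 200 mm², y = 120 mm, Ī = 207 360 000 mm⁴.
Inner void (subtracted): 132 × 192, A = 25 344 mm², y = 120 mm, Ī = 77 856 768 mm⁴.
By symmetry the centroid is at mid-height, ȳ = 120 mm.
All pieces are centred on the centroidal x-axis, so I = ΣĪ (holes subtracted) = 129 503 232 mm⁴.
Repeating about the centroidal y-axis gives I_y = 79 840 512 mm⁴.
Polar second moment: J = I_x + I_y = 209 343 744 mm⁴.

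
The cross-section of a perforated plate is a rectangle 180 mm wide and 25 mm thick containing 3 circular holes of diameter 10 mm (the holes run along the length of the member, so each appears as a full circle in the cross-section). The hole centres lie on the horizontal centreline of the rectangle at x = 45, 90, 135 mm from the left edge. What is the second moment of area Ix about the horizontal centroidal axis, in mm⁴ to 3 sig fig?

Ix ≈ 2.33 × 10⁵ mm⁴

Treat the section as a set of non-overlapping primitives; coordinates are from the bounding-box lower-left.
Plate: 180 × 25, A = 4 500 mm², y = 12.5 mm, Ī = 234 375 mm⁴.
Hole 1 (subtracted): ⌀10, A = 78.54 mm², y = 12.5 mm, Ī = 490.87 mm⁴.
Hole 2 (subtracted): ⌀10, A = 78.54 mm², y = 12.5 mm, Ī = 490.87 mm⁴.
Hole 3 (subtracted): ⌀10, A = 78.54 mm², y = 12.5 mm, Ī = 490.87 mm⁴.
By symmetry the centroid is at mid-height, ȳ = 12.5 mm.
All pieces are centred on the horizontal centroidal axis, so I = ΣĪ (holes subtracted) = 232 902 mm⁴.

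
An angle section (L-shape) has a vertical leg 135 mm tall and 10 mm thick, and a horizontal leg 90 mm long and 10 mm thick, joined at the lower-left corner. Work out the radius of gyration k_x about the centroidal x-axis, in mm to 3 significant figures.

Split into non-overlapping primitives; take the origin at the lower-left of the bounding box.
Vertical leg: 10 × 135, A = 1 350 mm², y = 67.5 mm, Ī = 2 050 313 mm⁴.
Horizontal leg (remainder): 80 × 10, A = 800 mm², y = 5 mm, Ī = 6666.7 mm⁴.
Centroid: ȳ = ΣA·y / ΣA = 44.244 mm.
Transfer each piece to the centroidal x-axis using Ī + A·d² with d = y − 44.244:
  vertical leg: d = 23.256 mm → contributes +2 780 437 mm⁴
  horizontal leg (remainder): d = -39.244 mm → contributes +1 238 752 mm⁴
Total I = 4 019 188 mm⁴.
Radius of gyration: k = √(I/A) = √(4 019 188 / 2 150) = 43.236 mm.

k_x ≈ 43.2 mm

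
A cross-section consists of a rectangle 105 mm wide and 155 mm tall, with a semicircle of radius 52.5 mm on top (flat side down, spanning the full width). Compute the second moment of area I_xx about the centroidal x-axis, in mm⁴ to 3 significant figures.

Split into non-overlapping primitives; take the origin at the lower-left of the bounding box.
Rectangular body: 105 × 155, A = 16 275 mm², y = 77.5 mm, Ī = 32 583 906 mm⁴.
Semicircular cap: semicircle r = 52.5, A = 4329.5 mm², y = 177.28 mm, Ī = 833 814 mm⁴.
Centroid: ȳ = ΣA·y / ΣA = 98.467 mm.
Transfer each piece to the centroidal x-axis using Ī + A·d² with d = y − 98.467:
  rectangular body: d = -20.967 mm → contributes +39 738 339 mm⁴
  semicircular cap: d = 78.815 mm → contributes +27 727 959 mm⁴
Total I = 67 466 298 mm⁴.

I_xx ≈ 6.75 × 10⁷ mm⁴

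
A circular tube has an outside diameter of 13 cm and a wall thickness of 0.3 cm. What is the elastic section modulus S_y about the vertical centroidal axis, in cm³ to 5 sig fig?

Break the section into simple shapes (no overlaps), measuring from the bottom-left corner of the bounding box.
Outer circle: ⌀13, A = 132.7323 cm², x = 6.5 cm, Ī = 1401.985 cm⁴.
Bore (subtracted): ⌀12.4, A = 120.7628 cm², x = 6.5 cm, Ī = 1160.531 cm⁴.
By symmetry the centroid is at mid-width, x̄ = 6.5 cm.
All pieces are centred on the vertical centroidal axis, so I = ΣĪ (holes subtracted) = 241.4541 cm⁴.
Extreme fibre distance c = 6.5 cm; S = I/c = 37.14678 cm³.

S_y ≈ 37.147 cm³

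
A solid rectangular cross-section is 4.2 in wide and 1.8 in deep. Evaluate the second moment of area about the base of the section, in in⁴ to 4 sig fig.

I_base ≈ 8.165 in⁴

The section: 4.2 × 1.8, A = 7.56 in², y = 0.9 in, Ī = 2.0412 in⁴.
Transfer it to the base of the section using Ī + A·d² with d = y − 0:
  the section: d = 0.9 in → contributes +8.1648 in⁴
Total I = 8.1648 in⁴.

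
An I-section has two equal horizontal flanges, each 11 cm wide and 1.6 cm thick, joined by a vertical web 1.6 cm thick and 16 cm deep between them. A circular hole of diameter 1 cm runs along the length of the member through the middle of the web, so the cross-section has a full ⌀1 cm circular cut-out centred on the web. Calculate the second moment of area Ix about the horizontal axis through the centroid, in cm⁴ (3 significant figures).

Ix ≈ 3280 cm⁴

Treat the section as a set of non-overlapping primitives; coordinates are from the bounding-box lower-left.
Bottom flange: 11 × 1.6, A = 17.6 cm², y = 0.8 cm, Ī = 3.7547 cm⁴.
Web: 1.6 × 16, A = 25.6 cm², y = 9.6 cm, Ī = 546.13 cm⁴.
Top flange: 11 × 1.6, A = 17.6 cm², y = 18.4 cm, Ī = 3.7547 cm⁴.
Hole (subtracted): ⌀1, A = 0.7854 cm², y = 9.6 cm, Ī = 0.049087 cm⁴.
By symmetry the centroid is at mid-height, ȳ = 9.6 cm.
Transfer each piece to the horizontal axis through the centroid using Ī + A·d² with d = y − 9.6:
  bottom flange: d = -8.8 cm → contributes +1366.7 cm⁴
  web: d = 0 cm → contributes +546.13 cm⁴
  top flange: d = 8.8 cm → contributes +1366.7 cm⁴
  hole: d = 0 cm → contributes −0.049087 cm⁴
Total I = 3279.5 cm⁴.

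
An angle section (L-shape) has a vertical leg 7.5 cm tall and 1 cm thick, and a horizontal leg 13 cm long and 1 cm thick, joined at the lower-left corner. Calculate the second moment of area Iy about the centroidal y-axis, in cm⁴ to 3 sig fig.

Iy ≈ 340 cm⁴

Split into non-overlapping primitives; take the origin at the lower-left of the bounding box.
Vertical leg: 1 × 7.5, A = 7.5 cm², x = 0.5 cm, Ī = 0.625 cm⁴.
Horizontal leg (remainder): 12 × 1, A = 12 cm², x = 7 cm, Ī = 144 cm⁴.
Centroid: x̄ = ΣA·x / ΣA = 4.5 cm.
Transfer each piece to the centroidal y-axis using Ī + A·d² with d = x − 4.5:
  vertical leg: d = -4 cm → contributes +120.63 cm⁴
  horizontal leg (remainder): d = 2.5 cm → contributes +219 cm⁴
Total I = 339.63 cm⁴.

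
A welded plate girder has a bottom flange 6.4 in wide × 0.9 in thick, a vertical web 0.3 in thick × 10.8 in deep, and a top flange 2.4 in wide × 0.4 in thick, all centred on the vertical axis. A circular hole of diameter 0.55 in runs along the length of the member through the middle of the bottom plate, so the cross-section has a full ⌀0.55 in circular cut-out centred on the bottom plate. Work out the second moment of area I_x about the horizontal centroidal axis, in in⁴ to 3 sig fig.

I_x ≈ 176 in⁴

Break the section into simple shapes (no overlaps), measuring from the bottom-left corner of the bounding box.
Bottom plate: 6.4 × 0.9, A = 5.76 in², y = 0.45 in, Ī = 0.3888 in⁴.
Web plate: 0.3 × 10.8, A = 3.24 in², y = 6.3 in, Ī = 31.493 in⁴.
Top plate: 2.4 × 0.4, A = 0.96 in², y = 11.9 in, Ī = 0.0128 in⁴.
Hole (subtracted): ⌀0.55, A = 0.23758 in², y = 0.45 in, Ī = 0.0044918 in⁴.
Centroid: ȳ = ΣA·y / ΣA = 3.5301 in.
Transfer each piece to the horizontal centroidal axis using Ī + A·d² with d = y − 3.5301:
  bottom plate: d = -3.0801 in → contributes +55.034 in⁴
  web plate: d = 2.7699 in → contributes +56.351 in⁴
  top plate: d = 8.3699 in → contributes +67.266 in⁴
  hole: d = -3.0801 in → contributes −2.2584 in⁴
Total I = 176.39 in⁴.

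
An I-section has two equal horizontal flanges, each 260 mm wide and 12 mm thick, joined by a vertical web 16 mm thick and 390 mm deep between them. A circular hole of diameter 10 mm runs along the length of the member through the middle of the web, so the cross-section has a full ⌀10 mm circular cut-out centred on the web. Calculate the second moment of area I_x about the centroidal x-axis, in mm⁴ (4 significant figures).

I_x ≈ 3.313 × 10⁸ mm⁴

Split into non-overlapping primitives; take the origin at the lower-left of the bounding box.
Bottom flange: 260 × 12, A = 3 120 mm², y = 6 mm, Ī = 37 440 mm⁴.
Web: 16 × 390, A = 6 240 mm², y = 207 mm, Ī = 79 092 000 mm⁴.
Top flange: 260 × 12, A = 3 120 mm², y = 408 mm, Ī = 37 440 mm⁴.
Hole (subtracted): ⌀10, A = 78.5398 mm², y = 207 mm, Ī = 490.874 mm⁴.
By symmetry the centroid is at mid-height, ȳ = 207 mm.
Transfer each piece to the centroidal x-axis using Ī + A·d² with d = y − 207:
  bottom flange: d = -201 mm → contributes +126 088 560 mm⁴
  web: d = 0 mm → contributes +79 092 000 mm⁴
  top flange: d = 201 mm → contributes +126 088 560 mm⁴
  hole: d = 0 mm → contributes −490.874 mm⁴
Total I = 331 268 629 mm⁴.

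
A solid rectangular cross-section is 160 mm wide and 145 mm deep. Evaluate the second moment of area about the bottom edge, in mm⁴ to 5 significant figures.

The section: 160 × 145, A = 23 200 mm², y = 72.5 mm, Ī = 40 648 333 mm⁴.
Transfer it to the bottom edge using Ī + A·d² with d = y − 0:
  the section: d = 72.5 mm → contributes +162 593 333 mm⁴
Total I = 162 593 333 mm⁴.

I_base ≈ 1.6259 × 10⁸ mm⁴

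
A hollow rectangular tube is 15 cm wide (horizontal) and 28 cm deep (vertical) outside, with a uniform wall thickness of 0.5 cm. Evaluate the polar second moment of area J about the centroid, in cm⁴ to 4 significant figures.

J ≈ 6178 cm⁴

Decompose the section into non-overlapping parts with the origin at the bottom-left of its bounding rectangle.
Outer rectangle: 15 × 28, A = 420 cm², y = 14 cm, Ī = 27 440 cm⁴.
Inner void (subtracted): 14 × 27, A = 378 cm², y = 14 cm, Ī = 22963.5 cm⁴.
By symmetry the centroid is at mid-height, ȳ = 14 cm.
All pieces are centred on the centroidal x-axis, so I = ΣĪ (holes subtracted) = 4476.5 cm⁴.
Repeating about the centroidal y-axis gives I_y = 1 701 cm⁴.
Polar second moment: J = I_x + I_y = 6177.5 cm⁴.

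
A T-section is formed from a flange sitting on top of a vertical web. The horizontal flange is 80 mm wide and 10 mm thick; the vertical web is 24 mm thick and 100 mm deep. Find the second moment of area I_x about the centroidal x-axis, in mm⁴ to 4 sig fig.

Break the section into simple shapes (no overlaps), measuring from the bottom-left corner of the bounding box.
Flange: 80 × 10, A = 800 mm², y = 105 mm, Ī = 6666.67 mm⁴.
Web: 24 × 100, A = 2 400 mm², y = 50 mm, Ī = 2 000 000 mm⁴.
Centroid: ȳ = ΣA·y / ΣA = 63.75 mm.
Transfer each piece to the centroidal x-axis using Ī + A·d² with d = y − 63.75:
  flange: d = 41.25 mm → contributes +1 367 917 mm⁴
  web: d = -13.75 mm → contributes +2 453 750 mm⁴
Total I = 3 821 667 mm⁴.

I_x ≈ 3.822 × 10⁶ mm⁴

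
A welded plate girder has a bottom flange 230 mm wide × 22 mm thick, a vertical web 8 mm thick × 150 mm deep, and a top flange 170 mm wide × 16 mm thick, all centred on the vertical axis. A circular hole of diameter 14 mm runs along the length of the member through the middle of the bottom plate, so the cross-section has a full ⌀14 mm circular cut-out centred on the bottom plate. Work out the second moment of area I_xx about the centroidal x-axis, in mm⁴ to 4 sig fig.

Split into non-overlapping primitives; take the origin at the lower-left of the bounding box.
Bottom plate: 230 × 22, A = 5 060 mm², y = 11 mm, Ī = 204 087 mm⁴.
Web plate: 8 × 150, A = 1 200 mm², y = 97 mm, Ī = 2 250 000 mm⁴.
Top plate: 170 × 16, A = 2 720 mm², y = 180 mm, Ī = 58026.7 mm⁴.
Hole (subtracted): ⌀14, A = 153.938 mm², y = 11 mm, Ī = 1885.74 mm⁴.
Centroid: ȳ = ΣA·y / ΣA = 74.7748 mm.
Transfer each piece to the centroidal x-axis using Ī + A·d² with d = y − 74.7748:
  bottom plate: d = -63.7748 mm → contributes +20 784 221 mm⁴
  web plate: d = 22.2252 mm → contributes +2 842 753 mm⁴
  top plate: d = 105.225 mm → contributes +30 174 821 mm⁴
  hole: d = -63.7748 mm → contributes −627 986 mm⁴
Total I = 53 173 810 mm⁴.

I_xx ≈ 5.317 × 10⁷ mm⁴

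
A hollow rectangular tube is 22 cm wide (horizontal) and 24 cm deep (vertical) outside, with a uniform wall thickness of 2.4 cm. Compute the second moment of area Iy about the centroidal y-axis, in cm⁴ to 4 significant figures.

Treat the section as a set of non-overlapping primitives; coordinates are from the bounding-box lower-left.
Outer rectangle: 22 × 24, A = 528 cm², x = 11 cm, Ī = 21 296 cm⁴.
Inner void (subtracted): 17.2 × 19.2, A = 330.24 cm², x = 11 cm, Ī = 8141.52 cm⁴.
By symmetry the centroid is at mid-width, x̄ = 11 cm.
All pieces are centred on the centroidal y-axis, so I = ΣĪ (holes subtracted) = 13154.5 cm⁴.

Iy ≈ 1.315 × 10⁴ cm⁴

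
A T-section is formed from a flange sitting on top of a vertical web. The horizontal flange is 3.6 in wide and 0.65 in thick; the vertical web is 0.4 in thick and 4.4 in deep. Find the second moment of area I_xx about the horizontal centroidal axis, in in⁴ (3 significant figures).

I_xx ≈ 9.33 in⁴

Split into non-overlapping primitives; take the origin at the lower-left of the bounding box.
Flange: 3.6 × 0.65, A = 2.34 in², y = 4.725 in, Ī = 0.082388 in⁴.
Web: 0.4 × 4.4, A = 1.76 in², y = 2.2 in, Ī = 2.8395 in⁴.
Centroid: ȳ = ΣA·y / ΣA = 3.6411 in.
Transfer each piece to the horizontal centroidal axis using Ī + A·d² with d = y − 3.6411:
  flange: d = 1.0839 in → contributes +2.8315 in⁴
  web: d = -1.4411 in → contributes +6.4946 in⁴
Total I = 9.3261 in⁴.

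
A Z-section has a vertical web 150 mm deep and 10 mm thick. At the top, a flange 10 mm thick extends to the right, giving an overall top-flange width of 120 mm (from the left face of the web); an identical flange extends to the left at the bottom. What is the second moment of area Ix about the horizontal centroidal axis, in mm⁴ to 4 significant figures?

Split into non-overlapping primitives; take the origin at the lower-left of the bounding box.
Web: 10 × 150, A = 1 500 mm², y = 75 mm, Ī = 2 812 500 mm⁴.
Top flange (beyond web): 110 × 10, A = 1 100 mm², y = 145 mm, Ī = 9166.67 mm⁴.
Bottom flange (beyond web): 110 × 10, A = 1 100 mm², y = 5 mm, Ī = 9166.67 mm⁴.
Centroid: ȳ = ΣA·y / ΣA = 75 mm.
Transfer each piece to the horizontal centroidal axis using Ī + A·d² with d = y − 75:
  web: d = 0 mm → contributes +2 812 500 mm⁴
  top flange (beyond web): d = 70 mm → contributes +5 399 167 mm⁴
  bottom flange (beyond web): d = -70 mm → contributes +5 399 167 mm⁴
Total I = 13 610 833 mm⁴.

Ix ≈ 1.361 × 10⁷ mm⁴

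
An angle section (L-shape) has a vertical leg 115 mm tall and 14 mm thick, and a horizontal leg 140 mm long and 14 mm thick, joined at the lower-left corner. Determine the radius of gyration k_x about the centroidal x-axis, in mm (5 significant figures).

Treat the section as a set of non-overlapping primitives; coordinates are from the bounding-box lower-left.
Vertical leg: 14 × 115, A = 1 610 mm², y = 57.5 mm, Ī = 1 774 354 mm⁴.
Horizontal leg (remainder): 126 × 14, A = 1 764 mm², y = 7 mm, Ī = 28 812 mm⁴.
Centroid: ȳ = ΣA·y / ΣA = 31.09751 mm.
Transfer each piece to the centroidal x-axis using Ī + A·d² with d = y − 31.09751:
  vertical leg: d = 26.40249 mm → contributes +2 896 671 mm⁴
  horizontal leg (remainder): d = -24.09751 mm → contributes +1 053 149 mm⁴
Total I = 3 949 821 mm⁴.
Radius of gyration: k = √(I/A) = √(3 949 821 / 3 374) = 34.21497 mm.

k_x ≈ 34.215 mm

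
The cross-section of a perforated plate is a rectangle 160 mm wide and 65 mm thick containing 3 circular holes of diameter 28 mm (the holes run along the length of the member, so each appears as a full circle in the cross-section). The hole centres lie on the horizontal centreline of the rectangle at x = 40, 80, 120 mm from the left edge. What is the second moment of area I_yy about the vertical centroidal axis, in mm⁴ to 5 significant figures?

I_yy ≈ 2.0126 × 10⁷ mm⁴

Treat the section as a set of non-overlapping primitives; coordinates are from the bounding-box lower-left.
Plate: 160 × 65, A = 10 400 mm², x = 80 mm, Ī = 22 186 667 mm⁴.
Hole 1 (subtracted): ⌀28, A = 615.7522 mm², x = 40 mm, Ī = 30171.86 mm⁴.
Hole 2 (subtracted): ⌀28, A = 615.7522 mm², x = 80 mm, Ī = 30171.86 mm⁴.
Hole 3 (subtracted): ⌀28, A = 615.7522 mm², x = 120 mm, Ī = 30171.86 mm⁴.
By symmetry the centroid is at mid-width, x̄ = 80 mm.
Transfer each piece to the vertical centroidal axis using Ī + A·d² with d = x − 80:
  plate: d = 0 mm → contributes +22 186 667 mm⁴
  hole 1: d = -40 mm → contributes −1 015 375 mm⁴
  hole 2: d = 0 mm → contributes −30171.86 mm⁴
  hole 3: d = 40 mm → contributes −1 015 375 mm⁴
Total I = 20 125 744 mm⁴.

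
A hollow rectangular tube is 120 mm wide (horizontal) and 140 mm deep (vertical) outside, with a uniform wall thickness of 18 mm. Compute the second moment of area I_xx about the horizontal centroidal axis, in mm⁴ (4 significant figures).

Split into non-overlapping primitives; take the origin at the lower-left of the bounding box.
Outer rectangle: 120 × 140, A = 16 800 mm², y = 70 mm, Ī = 27 440 000 mm⁴.
Inner void (subtracted): 84 × 104, A = 8 736 mm², y = 70 mm, Ī = 7 874 048 mm⁴.
By symmetry the centroid is at mid-height, ȳ = 70 mm.
All pieces are centred on the horizontal centroidal axis, so I = ΣĪ (holes subtracted) = 19 565 952 mm⁴.

I_xx ≈ 1.957 × 10⁷ mm⁴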